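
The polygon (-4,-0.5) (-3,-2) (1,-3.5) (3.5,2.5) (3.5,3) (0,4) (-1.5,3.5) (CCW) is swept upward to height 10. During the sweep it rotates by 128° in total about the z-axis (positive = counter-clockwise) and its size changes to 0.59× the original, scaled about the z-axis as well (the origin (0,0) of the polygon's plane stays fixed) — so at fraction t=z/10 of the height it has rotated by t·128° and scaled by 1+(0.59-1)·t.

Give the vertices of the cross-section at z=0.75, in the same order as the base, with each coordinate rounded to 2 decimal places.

t = z/height = 0.75/10 = 0.075
s = 1 + (scale-1)·z/height = 1 + (0.59-1)·0.75/10 = 0.969250
θ = twist·z/height = 128°·0.75/10 = 9.6000° = 0.167552 rad
cos θ = 0.985996, sin θ = 0.166769 (intermediates below are computed at full precision and shown rounded to 5 d.p.)
v1: (-4,-0.5) → rotate → (-3.86060,-1.16007) → ×s → (-3.74189,-1.12440) → (-3.74,-1.12)
v2: (-3,-2) → rotate → (-2.62445,-2.47230) → ×s → (-2.54375,-2.39628) → (-2.54,-2.40)
v3: (1,-3.5) → rotate → (1.56969,-3.28422) → ×s → (1.52142,-3.18323) → (1.52,-3.18)
v4: (3.5,2.5) → rotate → (3.03406,3.04868) → ×s → (2.94077,2.95493) → (2.94,2.95)
v5: (3.5,3) → rotate → (2.95068,3.54168) → ×s → (2.85995,3.43277) → (2.86,3.43)
v6: (0,4) → rotate → (-0.66707,3.94398) → ×s → (-0.64656,3.82271) → (-0.65,3.82)
v7: (-1.5,3.5) → rotate → (-2.06268,3.20083) → ×s → (-1.99926,3.10241) → (-2.00,3.10)

Cross-section at z=0.75: (-3.74,-1.12) (-2.54,-2.40) (1.52,-3.18) (2.94,2.95) (2.86,3.43) (-0.65,3.82) (-2.00,3.10)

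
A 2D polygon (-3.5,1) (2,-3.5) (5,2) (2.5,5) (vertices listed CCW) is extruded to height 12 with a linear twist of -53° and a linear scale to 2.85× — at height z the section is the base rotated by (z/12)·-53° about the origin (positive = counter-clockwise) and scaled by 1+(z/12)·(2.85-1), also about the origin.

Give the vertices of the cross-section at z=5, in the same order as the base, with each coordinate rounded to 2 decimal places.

Cross-section at z=5: (-5.08,3.97) (0.95,-7.07) (9.54,-0.05) (7.43,6.54)

t = z/height = 5/12 = 0.416667
s = 1 + (scale-1)·z/height = 1 + (2.85-1)·5/12 = 1.770833
θ = twist·z/height = -53°·5/12 = -22.0833° = -0.385427 rad
cos θ = 0.926638, sin θ = -0.375955 (intermediates below are computed at full precision and shown rounded to 5 d.p.)
v1: (-3.5,1) → rotate → (-2.86728,2.24248) → ×s → (-5.07747,3.97106) → (-5.08,3.97)
v2: (2,-3.5) → rotate → (0.53743,-3.99514) → ×s → (0.95171,-7.07473) → (0.95,-7.07)
v3: (5,2) → rotate → (5.38510,-0.02650) → ×s → (9.53611,-0.04692) → (9.54,-0.05)
v4: (2.5,5) → rotate → (4.19637,3.69330) → ×s → (7.43107,6.54022) → (7.43,6.54)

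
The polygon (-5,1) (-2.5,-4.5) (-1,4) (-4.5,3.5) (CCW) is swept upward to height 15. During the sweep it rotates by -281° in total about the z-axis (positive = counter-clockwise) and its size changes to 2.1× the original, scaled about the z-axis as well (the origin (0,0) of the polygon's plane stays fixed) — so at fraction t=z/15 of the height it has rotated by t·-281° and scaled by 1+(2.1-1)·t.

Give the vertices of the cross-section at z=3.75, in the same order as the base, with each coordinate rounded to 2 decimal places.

t = z/height = 3.75/15 = 0.25
s = 1 + (scale-1)·z/height = 1 + (2.1-1)·3.75/15 = 1.275000
θ = twist·z/height = -281°·3.75/15 = -70.2500° = -1.226094 rad
cos θ = 0.337917, sin θ = -0.941176 (intermediates below are computed at full precision and shown rounded to 5 d.p.)
v1: (-5,1) → rotate → (-0.74841,5.04380) → ×s → (-0.95422,6.43084) → (-0.95,6.43)
v2: (-2.5,-4.5) → rotate → (-5.08008,0.83231) → ×s → (-6.47711,1.06120) → (-6.48,1.06)
v3: (-1,4) → rotate → (3.42679,2.29284) → ×s → (4.36915,2.92337) → (4.37,2.92)
v4: (-4.5,3.5) → rotate → (1.77349,5.41800) → ×s → (2.26120,6.90795) → (2.26,6.91)

Cross-section at z=3.75: (-0.95,6.43) (-6.48,1.06) (4.37,2.92) (2.26,6.91)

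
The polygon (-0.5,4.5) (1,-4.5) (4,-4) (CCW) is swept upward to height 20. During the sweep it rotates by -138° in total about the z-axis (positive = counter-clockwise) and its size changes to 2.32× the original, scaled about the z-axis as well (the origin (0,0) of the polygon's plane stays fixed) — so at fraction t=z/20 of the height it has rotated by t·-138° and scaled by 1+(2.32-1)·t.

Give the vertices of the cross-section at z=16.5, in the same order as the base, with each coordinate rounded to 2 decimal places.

Cross-section at z=16.5: (9.02,-2.85) (-9.44,1.89) (-11.02,-4.26)

t = z/height = 16.5/20 = 0.825
s = 1 + (scale-1)·z/height = 1 + (2.32-1)·16.5/20 = 2.089000
θ = twist·z/height = -138°·16.5/20 = -113.8500° = -1.987057 rad
cos θ = -0.404344, sin θ = -0.914607 (intermediates below are computed at full precision and shown rounded to 5 d.p.)
v1: (-0.5,4.5) → rotate → (4.31790,-1.36224) → ×s → (9.02010,-2.84572) → (9.02,-2.85)
v2: (1,-4.5) → rotate → (-4.52008,0.90494) → ×s → (-9.44244,1.89042) → (-9.44,1.89)
v3: (4,-4) → rotate → (-5.27580,-2.04105) → ×s → (-11.02115,-4.26376) → (-11.02,-4.26)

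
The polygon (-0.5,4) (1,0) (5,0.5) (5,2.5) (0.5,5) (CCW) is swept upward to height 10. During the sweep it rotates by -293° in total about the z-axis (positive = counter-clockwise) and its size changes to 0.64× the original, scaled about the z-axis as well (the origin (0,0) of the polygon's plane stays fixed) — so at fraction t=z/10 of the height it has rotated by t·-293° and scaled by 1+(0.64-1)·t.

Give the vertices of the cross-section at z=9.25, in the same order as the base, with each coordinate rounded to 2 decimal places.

t = z/height = 9.25/10 = 0.925
s = 1 + (scale-1)·z/height = 1 + (0.64-1)·9.25/10 = 0.667000
θ = twist·z/height = -293°·9.25/10 = -271.0250° = -4.730279 rad
cos θ = 0.017889, sin θ = 0.999840 (intermediates below are computed at full precision and shown rounded to 5 d.p.)
v1: (-0.5,4) → rotate → (-4.00830,-0.42837) → ×s → (-2.67354,-0.28572) → (-2.67,-0.29)
v2: (1,0) → rotate → (0.01789,0.99984) → ×s → (0.01193,0.66689) → (0.01,0.67)
v3: (5,0.5) → rotate → (-0.41048,5.00814) → ×s → (-0.27379,3.34043) → (-0.27,3.34)
v4: (5,2.5) → rotate → (-2.41016,5.04392) → ×s → (-1.60757,3.36430) → (-1.61,3.36)
v5: (0.5,5) → rotate → (-4.99026,0.58936) → ×s → (-3.32850,0.39311) → (-3.33,0.39)

Cross-section at z=9.25: (-2.67,-0.29) (0.01,0.67) (-0.27,3.34) (-1.61,3.36) (-3.33,0.39)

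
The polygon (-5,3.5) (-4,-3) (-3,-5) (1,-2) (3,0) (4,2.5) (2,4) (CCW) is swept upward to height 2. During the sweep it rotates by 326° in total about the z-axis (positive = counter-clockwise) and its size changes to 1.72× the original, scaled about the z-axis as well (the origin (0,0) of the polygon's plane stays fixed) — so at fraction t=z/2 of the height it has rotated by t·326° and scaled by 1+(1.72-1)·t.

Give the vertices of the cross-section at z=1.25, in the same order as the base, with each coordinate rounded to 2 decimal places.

t = z/height = 1.25/2 = 0.625
s = 1 + (scale-1)·z/height = 1 + (1.72-1)·1.25/2 = 1.450000
θ = twist·z/height = 326°·1.25/2 = 203.7500° = 3.556108 rad
cos θ = -0.915311, sin θ = -0.402747 (intermediates below are computed at full precision and shown rounded to 5 d.p.)
v1: (-5,3.5) → rotate → (5.98617,-1.18986) → ×s → (8.67995,-1.72529) → (8.68,-1.73)
v2: (-4,-3) → rotate → (2.45301,4.35692) → ×s → (3.55686,6.31754) → (3.56,6.32)
v3: (-3,-5) → rotate → (0.73220,5.78480) → ×s → (1.06169,8.38796) → (1.06,8.39)
v4: (1,-2) → rotate → (-1.72080,1.42788) → ×s → (-2.49517,2.07042) → (-2.50,2.07)
v5: (3,0) → rotate → (-2.74593,-1.20824) → ×s → (-3.98160,-1.75195) → (-3.98,-1.75)
v6: (4,2.5) → rotate → (-2.65438,-3.89927) → ×s → (-3.84885,-5.65393) → (-3.85,-5.65)
v7: (2,4) → rotate → (-0.21964,-4.46674) → ×s → (-0.31847,-6.47677) → (-0.32,-6.48)

Cross-section at z=1.25: (8.68,-1.73) (3.56,6.32) (1.06,8.39) (-2.50,2.07) (-3.98,-1.75) (-3.85,-5.65) (-0.32,-6.48)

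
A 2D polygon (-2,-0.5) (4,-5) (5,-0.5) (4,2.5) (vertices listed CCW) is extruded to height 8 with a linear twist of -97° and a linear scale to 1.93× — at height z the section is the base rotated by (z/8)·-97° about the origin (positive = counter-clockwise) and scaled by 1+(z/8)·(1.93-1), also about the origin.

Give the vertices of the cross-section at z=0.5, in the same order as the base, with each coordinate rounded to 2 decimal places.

Cross-section at z=0.5: (-2.16,-0.30) (3.65,-5.71) (5.21,-1.08) (4.49,2.18)

t = z/height = 0.5/8 = 0.0625
s = 1 + (scale-1)·z/height = 1 + (1.93-1)·0.5/8 = 1.058125
θ = twist·z/height = -97°·0.5/8 = -6.0625° = -0.105811 rad
cos θ = 0.994407, sin θ = -0.105613 (intermediates below are computed at full precision and shown rounded to 5 d.p.)
v1: (-2,-0.5) → rotate → (-2.04162,-0.28598) → ×s → (-2.16029,-0.30260) → (-2.16,-0.30)
v2: (4,-5) → rotate → (3.44956,-5.39449) → ×s → (3.65007,-5.70804) → (3.65,-5.71)
v3: (5,-0.5) → rotate → (4.91923,-1.02527) → ×s → (5.20516,-1.08486) → (5.21,-1.08)
v4: (4,2.5) → rotate → (4.24166,2.06357) → ×s → (4.48821,2.18351) → (4.49,2.18)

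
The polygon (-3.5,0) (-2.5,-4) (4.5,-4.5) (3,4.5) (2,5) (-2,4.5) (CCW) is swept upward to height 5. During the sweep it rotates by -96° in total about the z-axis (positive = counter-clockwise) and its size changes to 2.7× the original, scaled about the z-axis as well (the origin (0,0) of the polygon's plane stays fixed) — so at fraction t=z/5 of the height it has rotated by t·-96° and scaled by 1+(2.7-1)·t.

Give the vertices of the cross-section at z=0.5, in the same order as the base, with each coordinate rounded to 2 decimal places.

Cross-section at z=0.5: (-4.04,0.68) (-3.66,-4.13) (4.31,-6.07) (4.34,4.61) (3.28,5.38) (-1.43,5.58)

t = z/height = 0.5/5 = 0.1
s = 1 + (scale-1)·z/height = 1 + (2.7-1)·0.5/5 = 1.170000
θ = twist·z/height = -96°·0.5/5 = -9.6000° = -0.167552 rad
cos θ = 0.985996, sin θ = -0.166769 (intermediates below are computed at full precision and shown rounded to 5 d.p.)
v1: (-3.5,0) → rotate → (-3.45099,0.58369) → ×s → (-4.03765,0.68292) → (-4.04,0.68)
v2: (-2.5,-4) → rotate → (-3.13207,-3.52706) → ×s → (-3.66452,-4.12666) → (-3.66,-4.13)
v3: (4.5,-4.5) → rotate → (3.68652,-5.18744) → ×s → (4.31323,-6.06931) → (4.31,-6.07)
v4: (3,4.5) → rotate → (3.70845,3.93668) → ×s → (4.33888,4.60591) → (4.34,4.61)
v5: (2,5) → rotate → (2.80584,4.59644) → ×s → (3.28283,5.37784) → (3.28,5.38)
v6: (-2,4.5) → rotate → (-1.22153,4.77052) → ×s → (-1.42919,5.58151) → (-1.43,5.58)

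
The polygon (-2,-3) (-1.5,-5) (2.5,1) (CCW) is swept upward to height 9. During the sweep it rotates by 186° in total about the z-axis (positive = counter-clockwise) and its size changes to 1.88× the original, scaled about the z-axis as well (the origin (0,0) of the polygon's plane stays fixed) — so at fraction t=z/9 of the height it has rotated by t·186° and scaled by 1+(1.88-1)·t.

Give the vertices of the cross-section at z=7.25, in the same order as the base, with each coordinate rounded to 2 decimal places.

t = z/height = 7.25/9 = 0.805556
s = 1 + (scale-1)·z/height = 1 + (1.88-1)·7.25/9 = 1.708889
θ = twist·z/height = 186°·7.25/9 = 149.8333° = 2.615085 rad
cos θ = -0.864567, sin θ = 0.502517 (intermediates below are computed at full precision and shown rounded to 5 d.p.)
v1: (-2,-3) → rotate → (3.23669,1.58867) → ×s → (5.53114,2.71486) → (5.53,2.71)
v2: (-1.5,-5) → rotate → (3.80944,3.56906) → ×s → (6.50990,6.09913) → (6.51,6.10)
v3: (2.5,1) → rotate → (-2.66394,0.39173) → ×s → (-4.55237,0.66942) → (-4.55,0.67)

Cross-section at z=7.25: (5.53,2.71) (6.51,6.10) (-4.55,0.67)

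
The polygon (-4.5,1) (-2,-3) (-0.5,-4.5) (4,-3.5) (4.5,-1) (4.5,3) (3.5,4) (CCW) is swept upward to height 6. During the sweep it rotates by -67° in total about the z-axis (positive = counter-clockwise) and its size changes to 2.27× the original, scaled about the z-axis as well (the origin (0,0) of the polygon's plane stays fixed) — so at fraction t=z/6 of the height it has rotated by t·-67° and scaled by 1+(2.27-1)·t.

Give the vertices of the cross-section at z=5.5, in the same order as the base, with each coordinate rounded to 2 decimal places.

Cross-section at z=5.5: (-2.76,9.59) (-7.77,0.69) (-9.07,-3.71) (-2.51,-11.23) (2.76,-9.59) (10.36,-5.45) (11.23,-2.51)

t = z/height = 5.5/6 = 0.916667
s = 1 + (scale-1)·z/height = 1 + (2.27-1)·5.5/6 = 2.164167
θ = twist·z/height = -67°·5.5/6 = -61.4167° = -1.071923 rad
cos θ = 0.478436, sin θ = -0.878122 (intermediates below are computed at full precision and shown rounded to 5 d.p.)
v1: (-4.5,1) → rotate → (-1.27484,4.42999) → ×s → (-2.75897,9.58723) → (-2.76,9.59)
v2: (-2,-3) → rotate → (-3.59124,0.32094) → ×s → (-7.77204,0.69456) → (-7.77,0.69)
v3: (-0.5,-4.5) → rotate → (-4.19077,-1.71390) → ×s → (-9.06952,-3.70917) → (-9.07,-3.71)
v4: (4,-3.5) → rotate → (-1.15968,-5.18702) → ×s → (-2.50974,-11.22557) → (-2.51,-11.23)
v5: (4.5,-1) → rotate → (1.27484,-4.42999) → ×s → (2.75897,-9.58723) → (2.76,-9.59)
v6: (4.5,3) → rotate → (4.78733,-2.51624) → ×s → (10.36058,-5.44556) → (10.36,-5.45)
v7: (3.5,4) → rotate → (5.18702,-1.15968) → ×s → (11.22557,-2.50974) → (11.23,-2.51)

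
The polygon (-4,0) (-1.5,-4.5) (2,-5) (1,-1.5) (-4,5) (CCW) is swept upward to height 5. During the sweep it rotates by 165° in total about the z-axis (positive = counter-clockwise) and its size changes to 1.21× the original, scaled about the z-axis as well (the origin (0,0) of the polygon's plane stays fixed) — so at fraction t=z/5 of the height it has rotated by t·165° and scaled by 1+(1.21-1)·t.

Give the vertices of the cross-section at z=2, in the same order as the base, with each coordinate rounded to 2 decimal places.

t = z/height = 2/5 = 0.4
s = 1 + (scale-1)·z/height = 1 + (1.21-1)·2/5 = 1.084000
θ = twist·z/height = 165°·2/5 = 66.0000° = 1.151917 rad
cos θ = 0.406737, sin θ = 0.913545 (intermediates below are computed at full precision and shown rounded to 5 d.p.)
v1: (-4,0) → rotate → (-1.62695,-3.65418) → ×s → (-1.76361,-3.96113) → (-1.76,-3.96)
v2: (-1.5,-4.5) → rotate → (3.50085,-3.20063) → ×s → (3.79492,-3.46949) → (3.79,-3.47)
v3: (2,-5) → rotate → (5.38120,-0.20659) → ×s → (5.83322,-0.22395) → (5.83,-0.22)
v4: (1,-1.5) → rotate → (1.77705,0.30344) → ×s → (1.92633,0.32893) → (1.93,0.33)
v5: (-4,5) → rotate → (-6.19467,-1.62050) → ×s → (-6.71503,-1.75662) → (-6.72,-1.76)

Cross-section at z=2: (-1.76,-3.96) (3.79,-3.47) (5.83,-0.22) (1.93,0.33) (-6.72,-1.76)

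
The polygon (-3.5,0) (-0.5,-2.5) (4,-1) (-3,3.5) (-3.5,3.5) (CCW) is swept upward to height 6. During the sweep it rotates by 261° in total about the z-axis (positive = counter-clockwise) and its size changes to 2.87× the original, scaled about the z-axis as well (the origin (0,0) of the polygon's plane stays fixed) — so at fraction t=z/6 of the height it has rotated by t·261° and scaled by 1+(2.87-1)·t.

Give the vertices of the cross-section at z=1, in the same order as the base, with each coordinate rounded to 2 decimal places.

Cross-section at z=1: (-3.33,-3.16) (1.78,-2.83) (4.71,2.66) (-6.01,0.62) (-6.49,0.17)

t = z/height = 1/6 = 0.166667
s = 1 + (scale-1)·z/height = 1 + (2.87-1)·1/6 = 1.311667
θ = twist·z/height = 261°·1/6 = 43.5000° = 0.759218 rad
cos θ = 0.725374, sin θ = 0.688355 (intermediates below are computed at full precision and shown rounded to 5 d.p.)
v1: (-3.5,0) → rotate → (-2.53881,-2.40924) → ×s → (-3.33007,-3.16012) → (-3.33,-3.16)
v2: (-0.5,-2.5) → rotate → (1.35820,-2.15761) → ×s → (1.78150,-2.83007) → (1.78,-2.83)
v3: (4,-1) → rotate → (3.58985,2.02804) → ×s → (4.70869,2.66012) → (4.71,2.66)
v4: (-3,3.5) → rotate → (-4.58536,0.47375) → ×s → (-6.01447,0.62140) → (-6.01,0.62)
v5: (-3.5,3.5) → rotate → (-4.94805,0.12957) → ×s → (-6.49019,0.16995) → (-6.49,0.17)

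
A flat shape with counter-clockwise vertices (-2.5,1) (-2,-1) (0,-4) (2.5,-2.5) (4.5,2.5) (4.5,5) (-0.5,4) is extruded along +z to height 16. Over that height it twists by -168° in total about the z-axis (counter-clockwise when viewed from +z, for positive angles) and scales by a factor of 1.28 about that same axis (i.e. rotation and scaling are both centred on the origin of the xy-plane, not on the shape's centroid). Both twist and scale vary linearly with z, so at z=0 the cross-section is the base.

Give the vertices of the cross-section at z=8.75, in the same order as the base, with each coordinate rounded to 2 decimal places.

Cross-section at z=8.75: (1.25,2.84) (-1.08,2.34) (-4.61,0.15) (-2.98,-2.79) (2.71,-5.28) (5.59,-5.37) (4.63,0.43)

t = z/height = 8.75/16 = 0.546875
s = 1 + (scale-1)·z/height = 1 + (1.28-1)·8.75/16 = 1.153125
θ = twist·z/height = -168°·8.75/16 = -91.8750° = -1.603521 rad
cos θ = -0.032719, sin θ = -0.999465 (intermediates below are computed at full precision and shown rounded to 5 d.p.)
v1: (-2.5,1) → rotate → (1.08126,2.46594) → ×s → (1.24683,2.84354) → (1.25,2.84)
v2: (-2,-1) → rotate → (-0.93403,2.03165) → ×s → (-1.07705,2.34274) → (-1.08,2.34)
v3: (0,-4) → rotate → (-3.99786,0.13088) → ×s → (-4.61003,0.15092) → (-4.61,0.15)
v4: (2.5,-2.5) → rotate → (-2.58046,-2.41686) → ×s → (-2.97559,-2.78695) → (-2.98,-2.79)
v5: (4.5,2.5) → rotate → (2.35143,-4.57939) → ×s → (2.71149,-5.28061) → (2.71,-5.28)
v6: (4.5,5) → rotate → (4.85009,-4.66119) → ×s → (5.59276,-5.37493) → (5.59,-5.37)
v7: (-0.5,4) → rotate → (4.01422,0.36886) → ×s → (4.62890,0.42534) → (4.63,0.43)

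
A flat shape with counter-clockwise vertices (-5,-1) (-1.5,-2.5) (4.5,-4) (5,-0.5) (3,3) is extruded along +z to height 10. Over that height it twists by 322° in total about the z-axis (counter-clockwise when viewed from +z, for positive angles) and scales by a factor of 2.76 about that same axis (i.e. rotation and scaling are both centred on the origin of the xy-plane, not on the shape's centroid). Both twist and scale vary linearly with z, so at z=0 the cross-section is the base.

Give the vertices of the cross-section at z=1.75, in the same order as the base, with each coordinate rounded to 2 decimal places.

Cross-section at z=1.75: (-2.54,-6.17) (1.63,-3.45) (7.62,2.00) (4.17,5.08) (-1.09,5.44)

t = z/height = 1.75/10 = 0.175
s = 1 + (scale-1)·z/height = 1 + (2.76-1)·1.75/10 = 1.308000
θ = twist·z/height = 322°·1.75/10 = 56.3500° = 0.983493 rad
cos θ = 0.554118, sin θ = 0.832438 (intermediates below are computed at full precision and shown rounded to 5 d.p.)
v1: (-5,-1) → rotate → (-1.93815,-4.71631) → ×s → (-2.53510,-6.16893) → (-2.54,-6.17)
v2: (-1.5,-2.5) → rotate → (1.24992,-2.63395) → ×s → (1.63489,-3.44521) → (1.63,-3.45)
v3: (4.5,-4) → rotate → (5.82328,1.52950) → ×s → (7.61686,2.00058) → (7.62,2.00)
v4: (5,-0.5) → rotate → (3.18681,3.88513) → ×s → (4.16835,5.08175) → (4.17,5.08)
v5: (3,3) → rotate → (-0.83496,4.15967) → ×s → (-1.09213,5.44085) → (-1.09,5.44)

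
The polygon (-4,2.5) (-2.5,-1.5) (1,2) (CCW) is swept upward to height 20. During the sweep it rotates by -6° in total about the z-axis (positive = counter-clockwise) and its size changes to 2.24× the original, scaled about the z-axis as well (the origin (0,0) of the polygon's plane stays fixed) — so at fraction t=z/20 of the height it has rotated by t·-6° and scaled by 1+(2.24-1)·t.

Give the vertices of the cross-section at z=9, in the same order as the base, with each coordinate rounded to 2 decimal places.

t = z/height = 9/20 = 0.45
s = 1 + (scale-1)·z/height = 1 + (2.24-1)·9/20 = 1.558000
θ = twist·z/height = -6°·9/20 = -2.7000° = -0.047124 rad
cos θ = 0.998890, sin θ = -0.047106 (intermediates below are computed at full precision and shown rounded to 5 d.p.)
v1: (-4,2.5) → rotate → (-3.87779,2.68565) → ×s → (-6.04160,4.18424) → (-6.04,4.18)
v2: (-2.5,-1.5) → rotate → (-2.56788,-1.38057) → ×s → (-4.00076,-2.15093) → (-4.00,-2.15)
v3: (1,2) → rotate → (1.09310,1.95067) → ×s → (1.70305,3.03915) → (1.70,3.04)

Cross-section at z=9: (-6.04,4.18) (-4.00,-2.15) (1.70,3.04)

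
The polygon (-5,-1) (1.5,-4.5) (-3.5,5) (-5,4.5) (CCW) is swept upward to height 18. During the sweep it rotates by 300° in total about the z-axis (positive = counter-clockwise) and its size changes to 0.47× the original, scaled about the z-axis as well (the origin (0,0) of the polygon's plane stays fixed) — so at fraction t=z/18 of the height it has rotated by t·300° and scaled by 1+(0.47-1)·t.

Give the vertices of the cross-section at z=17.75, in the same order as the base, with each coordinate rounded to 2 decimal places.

Cross-section at z=17.75: (-1.47,1.94) (-1.62,-1.58) (1.42,2.54) (0.89,3.08)

t = z/height = 17.75/18 = 0.986111
s = 1 + (scale-1)·z/height = 1 + (0.47-1)·17.75/18 = 0.477361
θ = twist·z/height = 300°·17.75/18 = 295.8333° = 5.163266 rad
cos θ = 0.435755, sin θ = -0.900065 (intermediates below are computed at full precision and shown rounded to 5 d.p.)
v1: (-5,-1) → rotate → (-3.07884,4.06457) → ×s → (-1.46972,1.94027) → (-1.47,1.94)
v2: (1.5,-4.5) → rotate → (-3.39666,-3.31099) → ×s → (-1.62143,-1.58054) → (-1.62,-1.58)
v3: (-3.5,5) → rotate → (2.97519,5.32900) → ×s → (1.42024,2.54386) → (1.42,2.54)
v4: (-5,4.5) → rotate → (1.87152,6.46122) → ×s → (0.89339,3.08434) → (0.89,3.08)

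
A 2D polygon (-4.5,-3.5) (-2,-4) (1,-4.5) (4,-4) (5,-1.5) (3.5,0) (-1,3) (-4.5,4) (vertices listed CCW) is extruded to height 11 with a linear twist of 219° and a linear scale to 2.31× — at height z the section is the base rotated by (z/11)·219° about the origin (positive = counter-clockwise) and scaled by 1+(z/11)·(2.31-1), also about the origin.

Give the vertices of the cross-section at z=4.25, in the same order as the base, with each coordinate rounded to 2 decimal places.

t = z/height = 4.25/11 = 0.386364
s = 1 + (scale-1)·z/height = 1 + (2.31-1)·4.25/11 = 1.506136
θ = twist·z/height = 219°·4.25/11 = 84.6136° = 1.476787 rad
cos θ = 0.093871, sin θ = 0.995584 (intermediates below are computed at full precision and shown rounded to 5 d.p.)
v1: (-4.5,-3.5) → rotate → (3.06212,-4.80868) → ×s → (4.61198,-7.24253) → (4.61,-7.24)
v2: (-2,-4) → rotate → (3.79459,-2.36665) → ×s → (5.71518,-3.56450) → (5.72,-3.56)
v3: (1,-4.5) → rotate → (4.57400,0.57316) → ×s → (6.88907,0.86326) → (6.89,0.86)
v4: (4,-4) → rotate → (4.35782,3.60685) → ×s → (6.56348,5.43241) → (6.56,5.43)
v5: (5,-1.5) → rotate → (1.96273,4.83711) → ×s → (2.95614,7.28535) → (2.96,7.29)
v6: (3.5,0) → rotate → (0.32855,3.48455) → ×s → (0.49484,5.24820) → (0.49,5.25)
v7: (-1,3) → rotate → (-3.08062,-0.71397) → ×s → (-4.63984,-1.07534) → (-4.64,-1.08)
v8: (-4.5,4) → rotate → (-4.40476,-4.10464) → ×s → (-6.63417,-6.18215) → (-6.63,-6.18)

Cross-section at z=4.25: (4.61,-7.24) (5.72,-3.56) (6.89,0.86) (6.56,5.43) (2.96,7.29) (0.49,5.25) (-4.64,-1.08) (-6.63,-6.18)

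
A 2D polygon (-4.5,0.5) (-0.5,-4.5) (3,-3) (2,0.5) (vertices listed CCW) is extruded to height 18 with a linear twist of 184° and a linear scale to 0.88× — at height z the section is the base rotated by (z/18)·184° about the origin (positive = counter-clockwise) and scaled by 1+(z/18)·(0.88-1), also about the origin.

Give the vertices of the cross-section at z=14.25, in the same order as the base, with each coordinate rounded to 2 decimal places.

t = z/height = 14.25/18 = 0.791667
s = 1 + (scale-1)·z/height = 1 + (0.88-1)·14.25/18 = 0.905000
θ = twist·z/height = 184°·14.25/18 = 145.6667° = 2.542363 rad
cos θ = -0.825770, sin θ = 0.564007 (intermediates below are computed at full precision and shown rounded to 5 d.p.)
v1: (-4.5,0.5) → rotate → (3.43396,-2.95091) → ×s → (3.10774,-2.67058) → (3.11,-2.67)
v2: (-0.5,-4.5) → rotate → (2.95091,3.43396) → ×s → (2.67058,3.10774) → (2.67,3.11)
v3: (3,-3) → rotate → (-0.78529,4.16933) → ×s → (-0.71069,3.77324) → (-0.71,3.77)
v4: (2,0.5) → rotate → (-1.93354,0.71513) → ×s → (-1.74986,0.64719) → (-1.75,0.65)

Cross-section at z=14.25: (3.11,-2.67) (2.67,3.11) (-0.71,3.77) (-1.75,0.65)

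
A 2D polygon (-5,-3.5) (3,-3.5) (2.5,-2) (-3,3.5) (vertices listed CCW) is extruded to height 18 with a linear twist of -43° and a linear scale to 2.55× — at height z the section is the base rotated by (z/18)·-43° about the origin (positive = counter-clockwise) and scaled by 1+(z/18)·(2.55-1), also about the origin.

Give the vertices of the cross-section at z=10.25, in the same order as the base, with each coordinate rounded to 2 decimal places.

Cross-section at z=10.25: (-11.30,-2.10) (2.41,-8.34) (2.72,-5.38) (-2.41,8.34)

t = z/height = 10.25/18 = 0.569444
s = 1 + (scale-1)·z/height = 1 + (2.55-1)·10.25/18 = 1.882639
θ = twist·z/height = -43°·10.25/18 = -24.4861° = -0.427363 rad
cos θ = 0.910062, sin θ = -0.414473 (intermediates below are computed at full precision and shown rounded to 5 d.p.)
v1: (-5,-3.5) → rotate → (-6.00096,-1.11285) → ×s → (-11.29765,-2.09510) → (-11.30,-2.10)
v2: (3,-3.5) → rotate → (1.27953,-4.42863) → ×s → (2.40889,-8.33752) → (2.41,-8.34)
v3: (2.5,-2) → rotate → (1.44621,-2.85631) → ×s → (2.72269,-5.37739) → (2.72,-5.38)
v4: (-3,3.5) → rotate → (-1.27953,4.42863) → ×s → (-2.40889,8.33752) → (-2.41,8.34)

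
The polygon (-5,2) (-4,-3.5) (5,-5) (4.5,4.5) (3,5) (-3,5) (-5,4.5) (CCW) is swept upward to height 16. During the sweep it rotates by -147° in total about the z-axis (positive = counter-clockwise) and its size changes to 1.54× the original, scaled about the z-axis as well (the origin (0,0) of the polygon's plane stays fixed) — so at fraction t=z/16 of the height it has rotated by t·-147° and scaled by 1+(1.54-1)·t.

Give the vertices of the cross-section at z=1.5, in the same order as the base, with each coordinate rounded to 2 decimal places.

Cross-section at z=1.5: (-4.60,3.29) (-4.96,-2.57) (3.85,-6.35) (5.72,3.47) (4.31,4.35) (-1.81,5.85) (-3.98,5.84)

t = z/height = 1.5/16 = 0.09375
s = 1 + (scale-1)·z/height = 1 + (1.54-1)·1.5/16 = 1.050625
θ = twist·z/height = -147°·1.5/16 = -13.7813° = -0.240528 rad
cos θ = 0.971212, sin θ = -0.238216 (intermediates below are computed at full precision and shown rounded to 5 d.p.)
v1: (-5,2) → rotate → (-4.37963,3.13350) → ×s → (-4.60135,3.29214) → (-4.60,3.29)
v2: (-4,-3.5) → rotate → (-4.71860,-2.44638) → ×s → (-4.95748,-2.57023) → (-4.96,-2.57)
v3: (5,-5) → rotate → (3.66498,-6.04714) → ×s → (3.85052,-6.35328) → (3.85,-6.35)
v4: (4.5,4.5) → rotate → (5.44243,3.29848) → ×s → (5.71795,3.46547) → (5.72,3.47)
v5: (3,5) → rotate → (4.10472,4.14141) → ×s → (4.31252,4.35107) → (4.31,4.35)
v6: (-3,5) → rotate → (-1.72256,5.57071) → ×s → (-1.80976,5.85273) → (-1.81,5.85)
v7: (-5,4.5) → rotate → (-3.78409,5.56153) → ×s → (-3.97566,5.84309) → (-3.98,5.84)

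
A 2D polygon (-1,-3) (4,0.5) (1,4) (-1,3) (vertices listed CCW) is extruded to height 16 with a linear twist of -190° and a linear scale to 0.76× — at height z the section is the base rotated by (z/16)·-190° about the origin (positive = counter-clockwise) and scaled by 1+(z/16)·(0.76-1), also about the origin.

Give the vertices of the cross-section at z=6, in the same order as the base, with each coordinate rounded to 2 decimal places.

t = z/height = 6/16 = 0.375
s = 1 + (scale-1)·z/height = 1 + (0.76-1)·6/16 = 0.910000
θ = twist·z/height = -190°·6/16 = -71.2500° = -1.243547 rad
cos θ = 0.321439, sin θ = -0.946930 (intermediates below are computed at full precision and shown rounded to 5 d.p.)
v1: (-1,-3) → rotate → (-3.16223,-0.01739) → ×s → (-2.87763,-0.01582) → (-2.88,-0.02)
v2: (4,0.5) → rotate → (1.75922,-3.62700) → ×s → (1.60089,-3.30057) → (1.60,-3.30)
v3: (1,4) → rotate → (4.10916,0.33883) → ×s → (3.73934,0.30833) → (3.74,0.31)
v4: (-1,3) → rotate → (2.51935,1.91125) → ×s → (2.29261,1.73924) → (2.29,1.74)

Cross-section at z=6: (-2.88,-0.02) (1.60,-3.30) (3.74,0.31) (2.29,1.74)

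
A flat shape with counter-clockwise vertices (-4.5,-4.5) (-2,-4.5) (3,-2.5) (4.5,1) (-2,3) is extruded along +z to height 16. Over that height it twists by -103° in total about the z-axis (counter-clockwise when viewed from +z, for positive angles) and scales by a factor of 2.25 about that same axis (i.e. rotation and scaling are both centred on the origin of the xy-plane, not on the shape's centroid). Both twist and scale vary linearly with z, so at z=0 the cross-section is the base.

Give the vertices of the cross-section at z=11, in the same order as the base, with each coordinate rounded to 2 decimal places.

Cross-section at z=11: (-10.65,5.15) (-9.12,0.76) (-2.56,-6.80) (4.51,-7.29) (4.05,5.35)

t = z/height = 11/16 = 0.6875
s = 1 + (scale-1)·z/height = 1 + (2.25-1)·11/16 = 1.859375
θ = twist·z/height = -103°·11/16 = -70.8125° = -1.235911 rad
cos θ = 0.328661, sin θ = -0.944448 (intermediates below are computed at full precision and shown rounded to 5 d.p.)
v1: (-4.5,-4.5) → rotate → (-5.72899,2.77104) → ×s → (-10.65234,5.15241) → (-10.65,5.15)
v2: (-2,-4.5) → rotate → (-4.90734,0.40992) → ×s → (-9.12458,0.76220) → (-9.12,0.76)
v3: (3,-2.5) → rotate → (-1.37514,-3.65500) → ×s → (-2.55690,-6.79601) → (-2.56,-6.80)
v4: (4.5,1) → rotate → (2.42342,-3.92136) → ×s → (4.50605,-7.29127) → (4.51,-7.29)
v5: (-2,3) → rotate → (2.17602,2.87488) → ×s → (4.04604,5.34548) → (4.05,5.35)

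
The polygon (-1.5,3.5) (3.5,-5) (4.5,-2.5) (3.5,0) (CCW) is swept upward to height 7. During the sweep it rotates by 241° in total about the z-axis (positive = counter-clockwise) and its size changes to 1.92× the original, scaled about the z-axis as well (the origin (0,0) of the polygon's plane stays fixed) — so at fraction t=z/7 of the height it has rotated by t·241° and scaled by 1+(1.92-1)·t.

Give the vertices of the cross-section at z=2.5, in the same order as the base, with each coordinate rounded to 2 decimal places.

t = z/height = 2.5/7 = 0.357143
s = 1 + (scale-1)·z/height = 1 + (1.92-1)·2.5/7 = 1.328571
θ = twist·z/height = 241°·2.5/7 = 86.0714° = 1.502230 rad
cos θ = 0.068513, sin θ = 0.997650 (intermediates below are computed at full precision and shown rounded to 5 d.p.)
v1: (-1.5,3.5) → rotate → (-3.59455,-1.25668) → ×s → (-4.77561,-1.66959) → (-4.78,-1.67)
v2: (3.5,-5) → rotate → (5.22805,3.14921) → ×s → (6.94583,4.18395) → (6.95,4.18)
v3: (4.5,-2.5) → rotate → (2.80243,4.31814) → ×s → (3.72323,5.73696) → (3.72,5.74)
v4: (3.5,0) → rotate → (0.23979,3.49178) → ×s → (0.31858,4.63907) → (0.32,4.64)

Cross-section at z=2.5: (-4.78,-1.67) (6.95,4.18) (3.72,5.74) (0.32,4.64)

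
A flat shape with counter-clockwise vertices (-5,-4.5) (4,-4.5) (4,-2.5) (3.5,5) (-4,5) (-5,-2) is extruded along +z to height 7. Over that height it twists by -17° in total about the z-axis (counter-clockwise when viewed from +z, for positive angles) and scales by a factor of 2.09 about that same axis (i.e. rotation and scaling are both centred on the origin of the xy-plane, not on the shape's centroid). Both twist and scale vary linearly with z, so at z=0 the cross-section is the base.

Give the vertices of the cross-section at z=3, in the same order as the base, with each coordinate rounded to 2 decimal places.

t = z/height = 3/7 = 0.428571
s = 1 + (scale-1)·z/height = 1 + (2.09-1)·3/7 = 1.467143
θ = twist·z/height = -17°·3/7 = -7.2857° = -0.127160 rad
cos θ = 0.991926, sin θ = -0.126817 (intermediates below are computed at full precision and shown rounded to 5 d.p.)
v1: (-5,-4.5) → rotate → (-5.53031,-3.82958) → ×s → (-8.11375,-5.61854) → (-8.11,-5.62)
v2: (4,-4.5) → rotate → (3.39703,-4.97094) → ×s → (4.98392,-7.29307) → (4.98,-7.29)
v3: (4,-2.5) → rotate → (3.65066,-2.98708) → ×s → (5.35604,-4.38248) → (5.36,-4.38)
v4: (3.5,5) → rotate → (4.10583,4.51577) → ×s → (6.02384,6.62528) → (6.02,6.63)
v5: (-4,5) → rotate → (-3.33362,5.46690) → ×s → (-4.89089,8.02072) → (-4.89,8.02)
v6: (-5,-2) → rotate → (-5.21327,-1.34977) → ×s → (-7.64860,-1.98030) → (-7.65,-1.98)

Cross-section at z=3: (-8.11,-5.62) (4.98,-7.29) (5.36,-4.38) (6.02,6.63) (-4.89,8.02) (-7.65,-1.98)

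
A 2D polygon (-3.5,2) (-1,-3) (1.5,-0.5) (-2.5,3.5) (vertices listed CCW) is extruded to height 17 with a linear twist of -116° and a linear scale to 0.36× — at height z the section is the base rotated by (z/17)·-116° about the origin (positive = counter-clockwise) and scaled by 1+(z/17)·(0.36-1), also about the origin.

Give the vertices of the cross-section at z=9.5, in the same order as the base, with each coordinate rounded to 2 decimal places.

t = z/height = 9.5/17 = 0.558824
s = 1 + (scale-1)·z/height = 1 + (0.36-1)·9.5/17 = 0.642353
θ = twist·z/height = -116°·9.5/17 = -64.8235° = -1.131384 rad
cos θ = 0.425408, sin θ = -0.905002 (intermediates below are computed at full precision and shown rounded to 5 d.p.)
v1: (-3.5,2) → rotate → (0.32108,4.01832) → ×s → (0.20624,2.58118) → (0.21,2.58)
v2: (-1,-3) → rotate → (-3.14041,-0.37122) → ×s → (-2.01725,-0.23846) → (-2.02,-0.24)
v3: (1.5,-0.5) → rotate → (0.18561,-1.57021) → ×s → (0.11923,-1.00863) → (0.12,-1.01)
v4: (-2.5,3.5) → rotate → (2.10399,3.75143) → ×s → (1.35150,2.40974) → (1.35,2.41)

Cross-section at z=9.5: (0.21,2.58) (-2.02,-0.24) (0.12,-1.01) (1.35,2.41)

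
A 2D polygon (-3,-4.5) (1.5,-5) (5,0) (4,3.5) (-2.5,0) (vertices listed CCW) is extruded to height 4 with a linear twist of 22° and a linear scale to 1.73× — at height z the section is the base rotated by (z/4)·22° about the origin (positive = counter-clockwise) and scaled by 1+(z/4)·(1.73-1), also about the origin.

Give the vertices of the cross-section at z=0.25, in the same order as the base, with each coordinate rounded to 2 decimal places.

Cross-section at z=0.25: (-3.02,-4.78) (1.69,-5.19) (5.23,0.13) (4.09,3.76) (-2.61,-0.06)

t = z/height = 0.25/4 = 0.0625
s = 1 + (scale-1)·z/height = 1 + (1.73-1)·0.25/4 = 1.045625
θ = twist·z/height = 22°·0.25/4 = 1.3750° = 0.023998 rad
cos θ = 0.999712, sin θ = 0.023996 (intermediates below are computed at full precision and shown rounded to 5 d.p.)
v1: (-3,-4.5) → rotate → (-2.89115,-4.57069) → ×s → (-3.02306,-4.77923) → (-3.02,-4.78)
v2: (1.5,-5) → rotate → (1.61955,-4.96257) → ×s → (1.69344,-5.18898) → (1.69,-5.19)
v3: (5,0) → rotate → (4.99856,0.11998) → ×s → (5.22662,0.12545) → (5.23,0.13)
v4: (4,3.5) → rotate → (3.91486,3.59498) → ×s → (4.09348,3.75900) → (4.09,3.76)
v5: (-2.5,0) → rotate → (-2.49928,-0.05999) → ×s → (-2.61331,-0.06273) → (-2.61,-0.06)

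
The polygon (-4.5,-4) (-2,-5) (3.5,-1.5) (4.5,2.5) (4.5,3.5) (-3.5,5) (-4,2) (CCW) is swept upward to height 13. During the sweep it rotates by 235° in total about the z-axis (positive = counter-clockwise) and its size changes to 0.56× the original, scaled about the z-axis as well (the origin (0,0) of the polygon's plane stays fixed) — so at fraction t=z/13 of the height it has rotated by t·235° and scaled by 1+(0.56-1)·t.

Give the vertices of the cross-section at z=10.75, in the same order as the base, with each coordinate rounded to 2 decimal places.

Cross-section at z=10.75: (2.14,3.17) (0.45,3.40) (-2.39,0.37) (-2.38,-2.25) (-2.22,-2.87) (2.94,-2.53) (2.78,-0.60)

t = z/height = 10.75/13 = 0.826923
s = 1 + (scale-1)·z/height = 1 + (0.56-1)·10.75/13 = 0.636154
θ = twist·z/height = 235°·10.75/13 = 194.3269° = 3.391645 rad
cos θ = -0.968900, sin θ = -0.247454 (intermediates below are computed at full precision and shown rounded to 5 d.p.)
v1: (-4.5,-4) → rotate → (3.37023,4.98914) → ×s → (2.14399,3.17386) → (2.14,3.17)
v2: (-2,-5) → rotate → (0.70053,5.33941) → ×s → (0.44564,3.39668) → (0.45,3.40)
v3: (3.5,-1.5) → rotate → (-3.76233,0.58726) → ×s → (-2.39342,0.37359) → (-2.39,0.37)
v4: (4.5,2.5) → rotate → (-3.74141,-3.53579) → ×s → (-2.38011,-2.24931) → (-2.38,-2.25)
v5: (4.5,3.5) → rotate → (-3.49396,-4.50469) → ×s → (-2.22269,-2.86568) → (-2.22,-2.87)
v6: (-3.5,5) → rotate → (4.62842,-3.97841) → ×s → (2.94439,-2.53088) → (2.94,-2.53)
v7: (-4,2) → rotate → (4.37051,-0.94798) → ×s → (2.78031,-0.60306) → (2.78,-0.60)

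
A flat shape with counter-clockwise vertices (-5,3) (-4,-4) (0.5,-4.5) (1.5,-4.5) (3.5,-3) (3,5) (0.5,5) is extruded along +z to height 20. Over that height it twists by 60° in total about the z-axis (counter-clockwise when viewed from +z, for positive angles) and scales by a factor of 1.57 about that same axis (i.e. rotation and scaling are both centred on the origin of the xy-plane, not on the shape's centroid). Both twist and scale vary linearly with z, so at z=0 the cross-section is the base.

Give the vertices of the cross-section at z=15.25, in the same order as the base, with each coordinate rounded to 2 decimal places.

Cross-section at z=15.25: (-8.09,-2.13) (0.11,-8.11) (5.12,-3.99) (6.13,-2.96) (6.59,0.59) (-2.13,8.09) (-4.64,5.52)

t = z/height = 15.25/20 = 0.7625
s = 1 + (scale-1)·z/height = 1 + (1.57-1)·15.25/20 = 1.434625
θ = twist·z/height = 60°·15.25/20 = 45.7500° = 0.798488 rad
cos θ = 0.697790, sin θ = 0.716302 (intermediates below are computed at full precision and shown rounded to 5 d.p.)
v1: (-5,3) → rotate → (-5.63786,-1.48814) → ×s → (-8.08821,-2.13492) → (-8.09,-2.13)
v2: (-4,-4) → rotate → (0.07405,-5.65637) → ×s → (0.10623,-8.11477) → (0.11,-8.11)
v3: (0.5,-4.5) → rotate → (3.57225,-2.78191) → ×s → (5.12484,-3.99099) → (5.12,-3.99)
v4: (1.5,-4.5) → rotate → (4.27004,-2.06560) → ×s → (6.12591,-2.96337) → (6.13,-2.96)
v5: (3.5,-3) → rotate → (4.59117,0.41369) → ×s → (6.58661,0.59348) → (6.59,0.59)
v6: (3,5) → rotate → (-1.48814,5.63786) → ×s → (-2.13492,8.08821) → (-2.13,8.09)
v7: (0.5,5) → rotate → (-3.23261,3.84710) → ×s → (-4.63759,5.51915) → (-4.64,5.52)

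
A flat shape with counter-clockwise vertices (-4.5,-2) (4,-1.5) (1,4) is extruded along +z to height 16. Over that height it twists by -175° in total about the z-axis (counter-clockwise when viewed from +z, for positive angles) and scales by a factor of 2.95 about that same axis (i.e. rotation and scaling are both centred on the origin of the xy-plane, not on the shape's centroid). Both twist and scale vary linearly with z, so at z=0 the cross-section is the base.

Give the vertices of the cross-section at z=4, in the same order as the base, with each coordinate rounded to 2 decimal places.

t = z/height = 4/16 = 0.25
s = 1 + (scale-1)·z/height = 1 + (2.95-1)·4/16 = 1.487500
θ = twist·z/height = -175°·4/16 = -43.7500° = -0.763582 rad
cos θ = 0.722364, sin θ = -0.691513 (intermediates below are computed at full precision and shown rounded to 5 d.p.)
v1: (-4.5,-2) → rotate → (-4.63366,1.66708) → ×s → (-6.89258,2.47978) → (-6.89,2.48)
v2: (4,-1.5) → rotate → (1.85219,-3.84960) → ×s → (2.75513,-5.72628) → (2.76,-5.73)
v3: (1,4) → rotate → (3.48842,2.19794) → ×s → (5.18902,3.26944) → (5.19,3.27)

Cross-section at z=4: (-6.89,2.48) (2.76,-5.73) (5.19,3.27)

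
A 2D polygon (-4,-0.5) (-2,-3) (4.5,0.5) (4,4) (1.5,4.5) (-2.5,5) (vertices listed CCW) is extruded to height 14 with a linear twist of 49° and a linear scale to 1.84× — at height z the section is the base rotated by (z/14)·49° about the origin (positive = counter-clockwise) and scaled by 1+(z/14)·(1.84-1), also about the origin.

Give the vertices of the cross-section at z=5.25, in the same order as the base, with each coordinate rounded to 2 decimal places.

t = z/height = 5.25/14 = 0.375
s = 1 + (scale-1)·z/height = 1 + (1.84-1)·5.25/14 = 1.315000
θ = twist·z/height = 49°·5.25/14 = 18.3750° = 0.320704 rad
cos θ = 0.949014, sin θ = 0.315235 (intermediates below are computed at full precision and shown rounded to 5 d.p.)
v1: (-4,-0.5) → rotate → (-3.63844,-1.73545) → ×s → (-4.78454,-2.28211) → (-4.78,-2.28)
v2: (-2,-3) → rotate → (-0.95232,-3.47751) → ×s → (-1.25230,-4.57293) → (-1.25,-4.57)
v3: (4.5,0.5) → rotate → (4.11294,1.89306) → ×s → (5.40852,2.48938) → (5.41,2.49)
v4: (4,4) → rotate → (2.53511,5.05699) → ×s → (3.33368,6.64995) → (3.33,6.65)
v5: (1.5,4.5) → rotate → (0.00496,4.74341) → ×s → (0.00653,6.23759) → (0.01,6.24)
v6: (-2.5,5) → rotate → (-3.94871,3.95698) → ×s → (-5.19255,5.20343) → (-5.19,5.20)

Cross-section at z=5.25: (-4.78,-2.28) (-1.25,-4.57) (5.41,2.49) (3.33,6.65) (0.01,6.24) (-5.19,5.20)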